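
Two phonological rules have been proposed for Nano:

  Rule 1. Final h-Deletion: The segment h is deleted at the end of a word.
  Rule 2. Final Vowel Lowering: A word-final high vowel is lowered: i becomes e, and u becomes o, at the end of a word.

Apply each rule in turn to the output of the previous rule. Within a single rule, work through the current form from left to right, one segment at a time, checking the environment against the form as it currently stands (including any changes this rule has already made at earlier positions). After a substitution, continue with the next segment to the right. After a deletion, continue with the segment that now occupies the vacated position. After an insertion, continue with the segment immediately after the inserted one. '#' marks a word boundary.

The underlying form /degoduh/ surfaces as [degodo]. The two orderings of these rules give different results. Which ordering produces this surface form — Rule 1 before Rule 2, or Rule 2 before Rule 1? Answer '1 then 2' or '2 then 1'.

1 then 2

Order 1 then 2:
  1 Final h-Deletion: [degoduh] → [degodu]
  2 Final Vowel Lowering: [degodu] → [degodo]
  result: [degodo]
Order 2 then 1:
  2 Final Vowel Lowering: no change — [degoduh]
  1 Final h-Deletion: [degoduh] → [degodu]
  result: [degodu]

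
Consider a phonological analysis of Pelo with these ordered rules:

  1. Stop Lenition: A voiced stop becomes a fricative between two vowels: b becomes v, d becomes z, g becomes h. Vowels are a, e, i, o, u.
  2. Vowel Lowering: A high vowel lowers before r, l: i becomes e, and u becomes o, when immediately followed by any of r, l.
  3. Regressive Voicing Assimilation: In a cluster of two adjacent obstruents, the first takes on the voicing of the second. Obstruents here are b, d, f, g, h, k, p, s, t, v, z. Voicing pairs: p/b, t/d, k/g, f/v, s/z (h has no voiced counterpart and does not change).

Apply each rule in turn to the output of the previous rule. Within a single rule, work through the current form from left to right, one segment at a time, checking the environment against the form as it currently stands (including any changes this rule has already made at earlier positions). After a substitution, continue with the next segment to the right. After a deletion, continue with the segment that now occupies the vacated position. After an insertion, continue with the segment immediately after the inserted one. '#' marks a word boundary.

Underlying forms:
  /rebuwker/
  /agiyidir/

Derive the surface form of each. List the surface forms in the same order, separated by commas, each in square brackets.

[revuwker], [ahiyizer]

/rebuwker/:
  1 Stop Lenition: [rebuwker] → [revuwker]
  2 Vowel Lowering: no change — [revuwker]
  3 Regressive Voicing Assimilation: no change — [revuwker]
/agiyidir/:
  1 Stop Lenition: [agiyidir] → [ahiyizir]
  2 Vowel Lowering: [ahiyizir] → [ahiyizer]
  3 Regressive Voicing Assimilation: no change — [ahiyizer]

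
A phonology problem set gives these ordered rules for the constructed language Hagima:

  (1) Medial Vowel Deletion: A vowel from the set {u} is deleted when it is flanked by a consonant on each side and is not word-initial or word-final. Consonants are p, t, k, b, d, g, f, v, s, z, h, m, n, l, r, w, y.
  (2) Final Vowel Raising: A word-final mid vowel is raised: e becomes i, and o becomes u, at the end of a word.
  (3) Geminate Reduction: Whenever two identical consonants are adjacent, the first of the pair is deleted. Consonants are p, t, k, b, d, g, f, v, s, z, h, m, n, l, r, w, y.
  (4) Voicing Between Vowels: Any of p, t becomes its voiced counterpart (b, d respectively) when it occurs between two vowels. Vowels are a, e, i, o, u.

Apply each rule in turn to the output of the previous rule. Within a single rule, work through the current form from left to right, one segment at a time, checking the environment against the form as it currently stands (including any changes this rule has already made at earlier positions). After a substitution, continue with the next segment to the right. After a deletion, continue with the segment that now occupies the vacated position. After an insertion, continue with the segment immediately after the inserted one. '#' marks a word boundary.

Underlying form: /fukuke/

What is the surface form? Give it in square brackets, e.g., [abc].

[fki]

(1) Medial Vowel Deletion: [fukuke] → [fkke]
(2) Final Vowel Raising: [fkke] → [fkki]
(3) Geminate Reduction: [fkki] → [fki]
(4) Voicing Between Vowels: no change — [fki]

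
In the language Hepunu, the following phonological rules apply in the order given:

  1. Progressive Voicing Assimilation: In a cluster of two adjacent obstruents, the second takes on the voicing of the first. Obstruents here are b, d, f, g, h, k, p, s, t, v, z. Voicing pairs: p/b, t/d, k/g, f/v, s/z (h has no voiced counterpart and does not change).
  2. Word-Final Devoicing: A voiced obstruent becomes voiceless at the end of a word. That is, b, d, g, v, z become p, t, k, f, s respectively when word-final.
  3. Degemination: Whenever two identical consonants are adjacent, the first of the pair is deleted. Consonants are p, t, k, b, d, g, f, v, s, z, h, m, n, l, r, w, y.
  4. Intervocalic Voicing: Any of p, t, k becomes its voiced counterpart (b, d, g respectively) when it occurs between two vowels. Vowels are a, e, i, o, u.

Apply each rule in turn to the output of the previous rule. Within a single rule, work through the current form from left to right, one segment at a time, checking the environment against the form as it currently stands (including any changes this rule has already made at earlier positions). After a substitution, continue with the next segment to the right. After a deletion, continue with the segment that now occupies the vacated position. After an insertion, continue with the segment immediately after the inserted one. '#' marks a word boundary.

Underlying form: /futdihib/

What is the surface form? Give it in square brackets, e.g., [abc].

1 Progressive Voicing Assimilation: [futdihib] → [futtihib]
2 Word-Final Devoicing: [futtihib] → [futtihip]
3 Degemination: [futtihip] → [futihip]
4 Intervocalic Voicing: [futihip] → [fudihip]

[fudihip]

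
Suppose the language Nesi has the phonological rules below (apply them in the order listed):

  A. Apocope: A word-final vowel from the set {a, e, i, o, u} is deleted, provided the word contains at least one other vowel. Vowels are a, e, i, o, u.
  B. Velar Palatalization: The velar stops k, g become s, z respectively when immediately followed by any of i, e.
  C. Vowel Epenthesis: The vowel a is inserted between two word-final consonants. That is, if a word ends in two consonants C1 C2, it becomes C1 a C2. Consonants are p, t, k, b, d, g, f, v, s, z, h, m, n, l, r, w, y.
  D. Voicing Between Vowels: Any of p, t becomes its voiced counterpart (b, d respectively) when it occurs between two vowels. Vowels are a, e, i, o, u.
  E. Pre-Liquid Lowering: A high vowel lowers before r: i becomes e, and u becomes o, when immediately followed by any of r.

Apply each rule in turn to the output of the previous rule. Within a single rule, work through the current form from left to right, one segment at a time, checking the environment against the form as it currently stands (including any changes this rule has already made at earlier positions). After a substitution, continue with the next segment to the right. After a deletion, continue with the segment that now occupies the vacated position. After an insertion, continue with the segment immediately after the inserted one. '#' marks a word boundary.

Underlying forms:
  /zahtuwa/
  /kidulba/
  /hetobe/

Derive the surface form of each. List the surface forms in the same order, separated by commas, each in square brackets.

[zahtuw], [sidulab], [hedob]

/zahtuwa/:
  A Apocope: [zahtuwa] → [zahtuw]
  B Velar Palatalization: no change — [zahtuw]
  C Vowel Epenthesis: no change — [zahtuw]
  D Voicing Between Vowels: no change — [zahtuw]
  E Pre-Liquid Lowering: no change — [zahtuw]
/kidulba/:
  A Apocope: [kidulba] → [kidulb]
  B Velar Palatalization: [kidulb] → [sidulb]
  C Vowel Epenthesis: [sidulb] → [sidulab]
  D Voicing Between Vowels: no change — [sidulab]
  E Pre-Liquid Lowering: no change — [sidulab]
/hetobe/:
  A Apocope: [hetobe] → [hetob]
  B Velar Palatalization: no change — [hetob]
  C Vowel Epenthesis: no change — [hetob]
  D Voicing Between Vowels: [hetob] → [hedob]
  E Pre-Liquid Lowering: no change — [hedob]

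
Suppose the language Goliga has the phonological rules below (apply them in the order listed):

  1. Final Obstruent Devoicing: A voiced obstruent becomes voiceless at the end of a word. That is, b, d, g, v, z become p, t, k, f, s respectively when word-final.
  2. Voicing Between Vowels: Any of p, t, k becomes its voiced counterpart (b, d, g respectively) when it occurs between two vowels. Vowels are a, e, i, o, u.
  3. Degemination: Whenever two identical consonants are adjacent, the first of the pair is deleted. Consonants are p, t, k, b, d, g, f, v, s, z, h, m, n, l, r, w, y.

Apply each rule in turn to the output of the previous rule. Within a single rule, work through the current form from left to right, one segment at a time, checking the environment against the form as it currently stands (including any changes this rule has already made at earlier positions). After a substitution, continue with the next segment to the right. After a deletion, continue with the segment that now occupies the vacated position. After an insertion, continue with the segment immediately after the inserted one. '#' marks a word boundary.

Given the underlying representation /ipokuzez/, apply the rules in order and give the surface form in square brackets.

1 Final Obstruent Devoicing: [ipokuzez] → [ipokuzes]
2 Voicing Between Vowels: [ipokuzes] → [iboguzes]
3 Degemination: no change — [iboguzes]

[iboguzes]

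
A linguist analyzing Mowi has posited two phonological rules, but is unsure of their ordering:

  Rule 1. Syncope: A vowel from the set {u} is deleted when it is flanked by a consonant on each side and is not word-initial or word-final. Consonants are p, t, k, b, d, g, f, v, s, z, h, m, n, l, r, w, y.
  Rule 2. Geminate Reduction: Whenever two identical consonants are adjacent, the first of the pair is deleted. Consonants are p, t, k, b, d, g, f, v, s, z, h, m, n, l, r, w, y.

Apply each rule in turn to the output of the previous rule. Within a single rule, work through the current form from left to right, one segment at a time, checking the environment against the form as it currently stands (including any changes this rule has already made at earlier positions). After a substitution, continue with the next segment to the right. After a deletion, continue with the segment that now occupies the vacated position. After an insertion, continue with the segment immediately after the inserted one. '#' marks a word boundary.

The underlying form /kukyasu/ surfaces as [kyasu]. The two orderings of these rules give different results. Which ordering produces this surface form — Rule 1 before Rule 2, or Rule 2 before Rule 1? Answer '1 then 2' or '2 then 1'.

Order 1 then 2:
  1 Syncope: [kukyasu] → [kkyasu]
  2 Geminate Reduction: [kkyasu] → [kyasu]
  result: [kyasu]
Order 2 then 1:
  2 Geminate Reduction: no change — [kukyasu]
  1 Syncope: [kukyasu] → [kkyasu]
  result: [kkyasu]

1 then 2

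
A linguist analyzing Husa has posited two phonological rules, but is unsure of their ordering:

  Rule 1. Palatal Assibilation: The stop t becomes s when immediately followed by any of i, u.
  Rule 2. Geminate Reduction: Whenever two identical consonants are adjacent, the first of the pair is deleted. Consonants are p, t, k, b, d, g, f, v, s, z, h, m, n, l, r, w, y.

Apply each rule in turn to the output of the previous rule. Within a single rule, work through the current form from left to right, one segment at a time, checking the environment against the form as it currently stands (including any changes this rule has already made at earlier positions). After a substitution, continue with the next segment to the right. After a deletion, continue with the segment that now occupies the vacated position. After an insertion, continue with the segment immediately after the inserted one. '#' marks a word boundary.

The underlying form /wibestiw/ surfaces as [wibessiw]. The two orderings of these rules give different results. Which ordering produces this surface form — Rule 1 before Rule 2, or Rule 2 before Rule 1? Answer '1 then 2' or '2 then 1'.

2 then 1

Order 1 then 2:
  1 Palatal Assibilation: [wibestiw] → [wibessiw]
  2 Geminate Reduction: [wibessiw] → [wibesiw]
  result: [wibesiw]
Order 2 then 1:
  2 Geminate Reduction: no change — [wibestiw]
  1 Palatal Assibilation: [wibestiw] → [wibessiw]
  result: [wibessiw]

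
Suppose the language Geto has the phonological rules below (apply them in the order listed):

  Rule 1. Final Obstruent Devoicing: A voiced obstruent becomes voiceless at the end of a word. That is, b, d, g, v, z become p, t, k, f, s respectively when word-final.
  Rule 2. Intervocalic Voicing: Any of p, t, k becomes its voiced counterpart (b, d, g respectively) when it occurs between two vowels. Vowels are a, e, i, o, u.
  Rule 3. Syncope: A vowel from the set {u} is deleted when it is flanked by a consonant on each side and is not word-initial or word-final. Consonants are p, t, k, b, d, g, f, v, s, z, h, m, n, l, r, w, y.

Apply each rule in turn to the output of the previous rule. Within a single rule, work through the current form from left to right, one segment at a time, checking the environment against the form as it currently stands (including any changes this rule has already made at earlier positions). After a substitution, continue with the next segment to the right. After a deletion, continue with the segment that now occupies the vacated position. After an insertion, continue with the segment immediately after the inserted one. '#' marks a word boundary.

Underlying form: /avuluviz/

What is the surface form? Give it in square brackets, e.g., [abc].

[avlvis]

Rule 1 Final Obstruent Devoicing: [avuluviz] → [avuluvis]
Rule 2 Intervocalic Voicing: no change — [avuluvis]
Rule 3 Syncope: [avuluvis] → [avlvis]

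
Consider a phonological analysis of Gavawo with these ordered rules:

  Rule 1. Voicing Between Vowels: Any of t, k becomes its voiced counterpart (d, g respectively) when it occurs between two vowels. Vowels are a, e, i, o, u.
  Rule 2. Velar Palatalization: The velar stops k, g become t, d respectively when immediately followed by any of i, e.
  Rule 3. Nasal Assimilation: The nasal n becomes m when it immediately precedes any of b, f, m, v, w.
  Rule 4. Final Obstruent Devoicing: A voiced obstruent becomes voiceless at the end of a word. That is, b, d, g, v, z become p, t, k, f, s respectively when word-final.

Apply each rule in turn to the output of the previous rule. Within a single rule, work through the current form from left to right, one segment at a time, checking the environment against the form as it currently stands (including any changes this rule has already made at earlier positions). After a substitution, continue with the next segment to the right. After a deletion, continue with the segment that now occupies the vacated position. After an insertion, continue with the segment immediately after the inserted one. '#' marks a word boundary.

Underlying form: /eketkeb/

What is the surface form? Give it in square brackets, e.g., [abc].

[edettep]

Rule 1 Voicing Between Vowels: [eketkeb] → [egetkeb]
Rule 2 Velar Palatalization: [egetkeb] → [edetteb]
Rule 3 Nasal Assimilation: no change — [edetteb]
Rule 4 Final Obstruent Devoicing: [edetteb] → [edettep]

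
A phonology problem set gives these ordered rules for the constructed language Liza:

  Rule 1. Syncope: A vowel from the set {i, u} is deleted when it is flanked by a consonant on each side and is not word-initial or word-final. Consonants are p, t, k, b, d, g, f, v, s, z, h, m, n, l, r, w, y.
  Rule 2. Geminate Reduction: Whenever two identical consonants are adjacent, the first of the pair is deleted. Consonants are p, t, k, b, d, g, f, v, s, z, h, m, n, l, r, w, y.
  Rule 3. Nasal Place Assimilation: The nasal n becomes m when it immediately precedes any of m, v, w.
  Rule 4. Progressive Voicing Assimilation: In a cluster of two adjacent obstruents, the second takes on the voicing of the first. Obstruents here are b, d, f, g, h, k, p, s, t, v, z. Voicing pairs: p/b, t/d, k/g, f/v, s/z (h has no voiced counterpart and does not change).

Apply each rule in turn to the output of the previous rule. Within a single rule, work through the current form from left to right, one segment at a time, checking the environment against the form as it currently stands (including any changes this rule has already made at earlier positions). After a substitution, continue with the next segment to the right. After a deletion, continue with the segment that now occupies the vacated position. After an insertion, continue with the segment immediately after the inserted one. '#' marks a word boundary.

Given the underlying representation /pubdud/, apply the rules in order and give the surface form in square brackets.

[ppt]

Rule 1 Syncope: [pubdud] → [pbdd]
Rule 2 Geminate Reduction: [pbdd] → [pbd]
Rule 3 Nasal Place Assimilation: no change — [pbd]
Rule 4 Progressive Voicing Assimilation: [pbd] → [ppt]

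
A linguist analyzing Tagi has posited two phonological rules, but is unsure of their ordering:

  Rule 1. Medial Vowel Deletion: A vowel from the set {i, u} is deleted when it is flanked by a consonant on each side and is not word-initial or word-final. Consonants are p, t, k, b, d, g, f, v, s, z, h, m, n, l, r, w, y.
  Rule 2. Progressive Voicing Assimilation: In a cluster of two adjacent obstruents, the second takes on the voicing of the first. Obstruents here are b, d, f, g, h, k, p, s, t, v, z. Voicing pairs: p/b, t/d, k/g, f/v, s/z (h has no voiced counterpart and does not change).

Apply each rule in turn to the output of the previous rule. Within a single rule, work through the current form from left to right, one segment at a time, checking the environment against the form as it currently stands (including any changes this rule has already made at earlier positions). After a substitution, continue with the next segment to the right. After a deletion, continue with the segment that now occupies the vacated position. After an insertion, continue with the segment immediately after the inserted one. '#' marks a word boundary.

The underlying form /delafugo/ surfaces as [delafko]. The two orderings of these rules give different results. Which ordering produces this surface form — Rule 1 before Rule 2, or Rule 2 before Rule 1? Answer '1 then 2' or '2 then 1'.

Order 1 then 2:
  1 Medial Vowel Deletion: [delafugo] → [delafgo]
  2 Progressive Voicing Assimilation: [delafgo] → [delafko]
  result: [delafko]
Order 2 then 1:
  2 Progressive Voicing Assimilation: no change — [delafugo]
  1 Medial Vowel Deletion: [delafugo] → [delafgo]
  result: [delafgo]

1 then 2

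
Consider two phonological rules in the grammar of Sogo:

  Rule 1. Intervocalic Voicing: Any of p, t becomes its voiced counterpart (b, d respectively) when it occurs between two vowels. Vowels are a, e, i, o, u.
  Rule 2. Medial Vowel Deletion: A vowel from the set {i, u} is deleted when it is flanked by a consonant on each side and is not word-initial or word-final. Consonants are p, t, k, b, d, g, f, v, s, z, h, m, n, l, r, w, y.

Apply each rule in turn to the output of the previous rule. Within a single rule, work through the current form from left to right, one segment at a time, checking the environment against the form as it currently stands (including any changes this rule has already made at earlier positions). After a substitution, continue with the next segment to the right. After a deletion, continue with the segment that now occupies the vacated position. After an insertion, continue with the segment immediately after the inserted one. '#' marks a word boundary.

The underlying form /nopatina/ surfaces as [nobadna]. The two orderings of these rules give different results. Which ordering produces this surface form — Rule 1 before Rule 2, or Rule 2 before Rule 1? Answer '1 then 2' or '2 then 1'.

Order 1 then 2:
  1 Intervocalic Voicing: [nopatina] → [nobadina]
  2 Medial Vowel Deletion: [nobadina] → [nobadna]
  result: [nobadna]
Order 2 then 1:
  2 Medial Vowel Deletion: [nopatina] → [nopatna]
  1 Intervocalic Voicing: [nopatna] → [nobatna]
  result: [nobatna]

1 then 2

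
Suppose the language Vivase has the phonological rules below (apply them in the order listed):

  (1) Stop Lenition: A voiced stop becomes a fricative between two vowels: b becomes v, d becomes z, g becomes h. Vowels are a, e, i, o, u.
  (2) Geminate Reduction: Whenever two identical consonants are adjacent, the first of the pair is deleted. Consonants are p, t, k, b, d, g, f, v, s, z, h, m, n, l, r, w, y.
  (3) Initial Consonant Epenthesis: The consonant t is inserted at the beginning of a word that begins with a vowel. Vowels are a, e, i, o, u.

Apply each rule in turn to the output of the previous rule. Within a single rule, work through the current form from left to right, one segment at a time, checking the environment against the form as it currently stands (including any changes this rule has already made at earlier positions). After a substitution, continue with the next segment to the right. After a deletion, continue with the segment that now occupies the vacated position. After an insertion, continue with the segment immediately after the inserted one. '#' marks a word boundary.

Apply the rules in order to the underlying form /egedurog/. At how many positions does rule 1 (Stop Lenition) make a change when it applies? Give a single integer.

2

(1) Stop Lenition: [egedurog] → [ehezurog]
(2) Geminate Reduction: no change — [ehezurog]
(3) Initial Consonant Epenthesis: [ehezurog] → [tehezurog]
Rule 1 changed 2 position(s).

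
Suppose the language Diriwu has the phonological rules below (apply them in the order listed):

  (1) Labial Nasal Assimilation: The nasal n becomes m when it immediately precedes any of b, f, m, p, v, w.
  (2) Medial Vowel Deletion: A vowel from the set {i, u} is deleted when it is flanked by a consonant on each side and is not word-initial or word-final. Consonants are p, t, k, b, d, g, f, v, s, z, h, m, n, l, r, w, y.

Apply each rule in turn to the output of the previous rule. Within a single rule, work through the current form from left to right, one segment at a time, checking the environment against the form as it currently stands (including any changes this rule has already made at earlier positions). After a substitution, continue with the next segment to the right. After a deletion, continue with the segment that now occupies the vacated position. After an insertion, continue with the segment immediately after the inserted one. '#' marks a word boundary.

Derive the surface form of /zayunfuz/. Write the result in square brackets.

[zaymfz]

(1) Labial Nasal Assimilation: [zayunfuz] → [zayumfuz]
(2) Medial Vowel Deletion: [zayumfuz] → [zaymfz]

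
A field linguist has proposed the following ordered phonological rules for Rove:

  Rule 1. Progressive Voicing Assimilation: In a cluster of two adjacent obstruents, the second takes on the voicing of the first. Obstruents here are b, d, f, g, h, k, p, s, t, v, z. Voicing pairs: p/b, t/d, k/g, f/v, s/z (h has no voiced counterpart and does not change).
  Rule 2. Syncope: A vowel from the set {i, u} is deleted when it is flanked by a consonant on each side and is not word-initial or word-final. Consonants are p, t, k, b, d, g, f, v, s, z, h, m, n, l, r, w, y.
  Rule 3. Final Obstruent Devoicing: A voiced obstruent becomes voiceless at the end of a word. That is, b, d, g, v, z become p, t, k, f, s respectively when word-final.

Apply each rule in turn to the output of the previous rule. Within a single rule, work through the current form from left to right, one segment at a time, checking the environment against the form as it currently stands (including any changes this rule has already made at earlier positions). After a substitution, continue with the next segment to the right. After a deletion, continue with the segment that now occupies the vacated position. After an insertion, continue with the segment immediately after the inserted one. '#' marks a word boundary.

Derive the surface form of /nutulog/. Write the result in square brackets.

[ntlok]

Rule 1 Progressive Voicing Assimilation: no change — [nutulog]
Rule 2 Syncope: [nutulog] → [ntlog]
Rule 3 Final Obstruent Devoicing: [ntlog] → [ntlok]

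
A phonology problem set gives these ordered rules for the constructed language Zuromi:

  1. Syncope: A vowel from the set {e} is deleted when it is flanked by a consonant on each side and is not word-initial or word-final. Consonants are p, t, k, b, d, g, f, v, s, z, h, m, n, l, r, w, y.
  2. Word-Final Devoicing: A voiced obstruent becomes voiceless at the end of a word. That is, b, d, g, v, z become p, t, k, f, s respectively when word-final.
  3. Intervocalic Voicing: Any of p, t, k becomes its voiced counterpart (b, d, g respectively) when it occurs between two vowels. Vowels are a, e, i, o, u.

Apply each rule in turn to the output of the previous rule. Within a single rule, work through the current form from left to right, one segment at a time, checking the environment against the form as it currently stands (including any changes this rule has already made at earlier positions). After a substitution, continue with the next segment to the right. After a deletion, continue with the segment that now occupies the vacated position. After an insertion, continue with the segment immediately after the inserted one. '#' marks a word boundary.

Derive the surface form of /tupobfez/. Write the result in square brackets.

[tubobfs]

1 Syncope: [tupobfez] → [tupobfz]
2 Word-Final Devoicing: [tupobfz] → [tupobfs]
3 Intervocalic Voicing: [tupobfs] → [tubobfs]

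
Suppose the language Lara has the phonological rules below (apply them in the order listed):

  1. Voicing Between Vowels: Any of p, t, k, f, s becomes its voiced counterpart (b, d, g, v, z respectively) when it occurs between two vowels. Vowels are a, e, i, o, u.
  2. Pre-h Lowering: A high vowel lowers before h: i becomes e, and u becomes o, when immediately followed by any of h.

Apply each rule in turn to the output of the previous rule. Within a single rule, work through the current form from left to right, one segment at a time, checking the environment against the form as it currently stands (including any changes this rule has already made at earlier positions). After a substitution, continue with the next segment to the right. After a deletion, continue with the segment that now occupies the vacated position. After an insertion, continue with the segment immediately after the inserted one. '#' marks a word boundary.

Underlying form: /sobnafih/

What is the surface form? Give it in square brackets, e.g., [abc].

1 Voicing Between Vowels: [sobnafih] → [sobnavih]
2 Pre-h Lowering: [sobnavih] → [sobnaveh]

[sobnaveh]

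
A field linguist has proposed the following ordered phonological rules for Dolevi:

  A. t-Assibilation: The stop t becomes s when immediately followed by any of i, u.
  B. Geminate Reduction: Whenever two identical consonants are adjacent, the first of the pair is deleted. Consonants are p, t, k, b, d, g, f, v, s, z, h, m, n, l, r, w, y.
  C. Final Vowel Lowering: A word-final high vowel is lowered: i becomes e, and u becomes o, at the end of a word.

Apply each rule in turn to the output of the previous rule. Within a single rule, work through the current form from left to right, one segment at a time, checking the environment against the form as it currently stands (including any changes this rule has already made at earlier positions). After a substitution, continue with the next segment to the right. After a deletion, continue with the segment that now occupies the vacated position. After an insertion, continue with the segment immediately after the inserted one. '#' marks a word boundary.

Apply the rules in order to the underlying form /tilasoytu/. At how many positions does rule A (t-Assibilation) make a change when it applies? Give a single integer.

A t-Assibilation: [tilasoytu] → [silasoysu]
B Geminate Reduction: no change — [silasoysu]
C Final Vowel Lowering: [silasoysu] → [silasoyso]
Rule A changed 2 position(s).

2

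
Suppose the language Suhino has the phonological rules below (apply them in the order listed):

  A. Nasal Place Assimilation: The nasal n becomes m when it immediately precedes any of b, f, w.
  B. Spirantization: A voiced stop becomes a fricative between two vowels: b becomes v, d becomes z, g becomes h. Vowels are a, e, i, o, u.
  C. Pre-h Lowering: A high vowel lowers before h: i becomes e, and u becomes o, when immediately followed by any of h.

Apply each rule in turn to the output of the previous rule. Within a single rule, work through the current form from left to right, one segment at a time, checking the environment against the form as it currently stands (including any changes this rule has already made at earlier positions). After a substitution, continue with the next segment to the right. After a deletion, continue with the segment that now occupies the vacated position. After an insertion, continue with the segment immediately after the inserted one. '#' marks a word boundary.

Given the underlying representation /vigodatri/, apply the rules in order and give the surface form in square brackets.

[vehozatri]

A Nasal Place Assimilation: no change — [vigodatri]
B Spirantization: [vigodatri] → [vihozatri]
C Pre-h Lowering: [vihozatri] → [vehozatri]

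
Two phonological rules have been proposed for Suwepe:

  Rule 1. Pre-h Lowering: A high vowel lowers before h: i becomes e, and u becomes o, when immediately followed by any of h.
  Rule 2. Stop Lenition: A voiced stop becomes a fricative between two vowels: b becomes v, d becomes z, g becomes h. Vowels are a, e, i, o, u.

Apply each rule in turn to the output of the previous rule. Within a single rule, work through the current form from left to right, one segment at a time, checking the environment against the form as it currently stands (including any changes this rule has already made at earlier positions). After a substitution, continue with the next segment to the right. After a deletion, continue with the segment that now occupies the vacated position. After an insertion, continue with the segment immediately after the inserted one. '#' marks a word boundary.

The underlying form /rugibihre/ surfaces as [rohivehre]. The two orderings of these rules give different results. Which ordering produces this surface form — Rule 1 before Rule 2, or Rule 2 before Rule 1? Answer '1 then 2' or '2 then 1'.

Order 1 then 2:
  1 Pre-h Lowering: [rugibihre] → [rugibehre]
  2 Stop Lenition: [rugibehre] → [ruhivehre]
  result: [ruhivehre]
Order 2 then 1:
  2 Stop Lenition: [rugibihre] → [ruhivihre]
  1 Pre-h Lowering: [ruhivihre] → [rohivehre]
  result: [rohivehre]

2 then 1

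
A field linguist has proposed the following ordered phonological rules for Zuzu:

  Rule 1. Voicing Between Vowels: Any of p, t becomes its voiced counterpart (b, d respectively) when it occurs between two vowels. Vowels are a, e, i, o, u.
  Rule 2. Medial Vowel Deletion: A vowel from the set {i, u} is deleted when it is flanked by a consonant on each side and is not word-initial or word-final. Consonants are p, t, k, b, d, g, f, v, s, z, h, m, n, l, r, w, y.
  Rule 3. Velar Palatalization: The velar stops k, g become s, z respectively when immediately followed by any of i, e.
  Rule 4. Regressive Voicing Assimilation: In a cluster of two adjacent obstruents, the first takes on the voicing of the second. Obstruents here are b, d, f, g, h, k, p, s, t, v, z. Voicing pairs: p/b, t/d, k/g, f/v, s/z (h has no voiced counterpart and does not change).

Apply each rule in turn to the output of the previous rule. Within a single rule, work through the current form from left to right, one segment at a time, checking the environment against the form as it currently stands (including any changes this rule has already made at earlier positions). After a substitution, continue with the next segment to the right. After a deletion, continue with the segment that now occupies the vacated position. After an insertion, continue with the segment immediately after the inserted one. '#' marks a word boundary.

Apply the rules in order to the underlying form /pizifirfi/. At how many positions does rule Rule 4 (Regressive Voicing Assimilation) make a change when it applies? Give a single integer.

2

Rule 1 Voicing Between Vowels: no change — [pizifirfi]
Rule 2 Medial Vowel Deletion: [pizifirfi] → [pzfrfi]
Rule 3 Velar Palatalization: no change — [pzfrfi]
Rule 4 Regressive Voicing Assimilation: [pzfrfi] → [bsfrfi]
Rule Rule 4 changed 2 position(s).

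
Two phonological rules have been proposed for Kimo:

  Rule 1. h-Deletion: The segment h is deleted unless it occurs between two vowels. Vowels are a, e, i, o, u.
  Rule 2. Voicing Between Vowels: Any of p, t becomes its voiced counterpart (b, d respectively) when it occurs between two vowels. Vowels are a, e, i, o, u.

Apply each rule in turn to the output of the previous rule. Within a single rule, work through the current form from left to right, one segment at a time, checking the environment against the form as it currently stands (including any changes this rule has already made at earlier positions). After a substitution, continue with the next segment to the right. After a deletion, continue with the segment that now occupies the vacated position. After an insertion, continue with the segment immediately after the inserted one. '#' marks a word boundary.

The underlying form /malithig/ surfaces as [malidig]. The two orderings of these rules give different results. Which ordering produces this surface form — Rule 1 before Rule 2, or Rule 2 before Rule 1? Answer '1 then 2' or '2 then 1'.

1 then 2

Order 1 then 2:
  1 h-Deletion: [malithig] → [malitig]
  2 Voicing Between Vowels: [malitig] → [malidig]
  result: [malidig]
Order 2 then 1:
  2 Voicing Between Vowels: no change — [malithig]
  1 h-Deletion: [malithig] → [malitig]
  result: [malitig]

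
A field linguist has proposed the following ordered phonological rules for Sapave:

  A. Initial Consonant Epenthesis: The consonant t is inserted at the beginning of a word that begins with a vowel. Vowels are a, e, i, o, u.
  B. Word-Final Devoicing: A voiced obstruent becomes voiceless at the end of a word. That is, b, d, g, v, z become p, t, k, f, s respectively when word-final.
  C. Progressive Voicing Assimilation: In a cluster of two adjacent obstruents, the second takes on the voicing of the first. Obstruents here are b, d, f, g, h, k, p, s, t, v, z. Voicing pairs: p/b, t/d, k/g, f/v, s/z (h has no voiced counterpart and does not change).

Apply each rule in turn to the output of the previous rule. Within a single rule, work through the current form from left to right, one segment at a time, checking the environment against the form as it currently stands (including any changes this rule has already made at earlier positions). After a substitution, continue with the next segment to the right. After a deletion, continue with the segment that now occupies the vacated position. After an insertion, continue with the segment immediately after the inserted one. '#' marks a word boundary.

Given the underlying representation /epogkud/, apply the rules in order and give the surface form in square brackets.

A Initial Consonant Epenthesis: [epogkud] → [tepogkud]
B Word-Final Devoicing: [tepogkud] → [tepogkut]
C Progressive Voicing Assimilation: [tepogkut] → [tepoggut]

[tepoggut]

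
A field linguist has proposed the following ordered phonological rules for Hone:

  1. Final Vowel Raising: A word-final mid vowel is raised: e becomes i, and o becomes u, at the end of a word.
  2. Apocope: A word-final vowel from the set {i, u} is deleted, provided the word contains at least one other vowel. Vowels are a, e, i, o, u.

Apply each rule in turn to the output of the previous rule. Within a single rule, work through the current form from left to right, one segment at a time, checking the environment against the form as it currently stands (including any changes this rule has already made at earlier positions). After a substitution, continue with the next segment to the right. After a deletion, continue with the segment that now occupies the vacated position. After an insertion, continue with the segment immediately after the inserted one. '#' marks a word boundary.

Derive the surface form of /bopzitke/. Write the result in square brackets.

[bopzitk]

1 Final Vowel Raising: [bopzitke] → [bopzitki]
2 Apocope: [bopzitki] → [bopzitk]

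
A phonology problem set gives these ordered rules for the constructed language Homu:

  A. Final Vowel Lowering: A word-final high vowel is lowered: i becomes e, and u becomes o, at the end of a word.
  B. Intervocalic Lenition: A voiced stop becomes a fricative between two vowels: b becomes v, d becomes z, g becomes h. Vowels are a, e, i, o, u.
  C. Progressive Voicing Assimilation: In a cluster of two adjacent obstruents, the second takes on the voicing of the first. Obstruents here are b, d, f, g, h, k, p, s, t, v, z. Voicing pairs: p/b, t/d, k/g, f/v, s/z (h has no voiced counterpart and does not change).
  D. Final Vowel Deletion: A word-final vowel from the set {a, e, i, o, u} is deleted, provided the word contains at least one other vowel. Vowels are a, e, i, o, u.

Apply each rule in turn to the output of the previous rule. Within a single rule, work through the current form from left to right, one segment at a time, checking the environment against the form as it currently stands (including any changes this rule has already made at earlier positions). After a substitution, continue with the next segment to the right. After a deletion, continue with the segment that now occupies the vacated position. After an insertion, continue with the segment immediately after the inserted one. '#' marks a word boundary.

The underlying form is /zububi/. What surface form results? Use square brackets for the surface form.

[zuvuv]

A Final Vowel Lowering: [zububi] → [zubube]
B Intervocalic Lenition: [zubube] → [zuvuve]
C Progressive Voicing Assimilation: no change — [zuvuve]
D Final Vowel Deletion: [zuvuve] → [zuvuv]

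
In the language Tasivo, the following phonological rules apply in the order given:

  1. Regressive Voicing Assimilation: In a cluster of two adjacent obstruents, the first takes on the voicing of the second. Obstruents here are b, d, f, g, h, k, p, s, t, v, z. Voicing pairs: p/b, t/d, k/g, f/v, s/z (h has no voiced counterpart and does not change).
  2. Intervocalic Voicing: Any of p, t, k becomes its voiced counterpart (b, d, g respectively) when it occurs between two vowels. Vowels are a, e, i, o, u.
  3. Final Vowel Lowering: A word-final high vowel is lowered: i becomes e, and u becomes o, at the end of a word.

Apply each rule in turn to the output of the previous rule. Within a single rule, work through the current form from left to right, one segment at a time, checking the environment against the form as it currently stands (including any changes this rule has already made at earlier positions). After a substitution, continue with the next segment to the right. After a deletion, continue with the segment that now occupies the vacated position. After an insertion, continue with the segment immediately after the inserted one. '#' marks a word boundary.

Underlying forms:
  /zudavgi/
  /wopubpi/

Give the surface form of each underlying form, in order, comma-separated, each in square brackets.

/zudavgi/:
  1 Regressive Voicing Assimilation: no change — [zudavgi]
  2 Intervocalic Voicing: no change — [zudavgi]
  3 Final Vowel Lowering: [zudavgi] → [zudavge]
/wopubpi/:
  1 Regressive Voicing Assimilation: [wopubpi] → [wopuppi]
  2 Intervocalic Voicing: [wopuppi] → [wobuppi]
  3 Final Vowel Lowering: [wobuppi] → [wobuppe]

[zudavge], [wobuppe]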